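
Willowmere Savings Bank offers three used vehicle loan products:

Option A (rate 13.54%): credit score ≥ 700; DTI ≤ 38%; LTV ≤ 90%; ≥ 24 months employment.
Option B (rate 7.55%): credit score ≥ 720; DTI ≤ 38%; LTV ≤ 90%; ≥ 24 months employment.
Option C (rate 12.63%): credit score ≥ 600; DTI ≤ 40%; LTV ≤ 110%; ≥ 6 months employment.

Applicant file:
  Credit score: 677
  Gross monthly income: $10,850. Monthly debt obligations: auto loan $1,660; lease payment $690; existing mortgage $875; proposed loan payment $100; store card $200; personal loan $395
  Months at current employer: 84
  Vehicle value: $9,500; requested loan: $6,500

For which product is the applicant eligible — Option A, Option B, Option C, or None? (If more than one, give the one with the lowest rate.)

Option C

Total debts = (1,660 + 690 + 875 + 100 + 200 + 395) = 3,920; DTI = 3,920/10,850 = 36.1%.
LTV = 6,500/9,500 = 68.4%.
Option A: score 677 < 700; DTI 36.1% ≤ 38%; LTV 68.4% ≤ 90%; employment 84 ≥ 24 mo → does not qualify.
Option B: score 677 < 720; DTI 36.1% ≤ 38%; LTV 68.4% ≤ 90%; employment 84 ≥ 24 mo → does not qualify.
Option C: score 677 ≥ 600; DTI 36.1% ≤ 40%; LTV 68.4% ≤ 110%; employment 84 ≥ 6 mo → qualifies.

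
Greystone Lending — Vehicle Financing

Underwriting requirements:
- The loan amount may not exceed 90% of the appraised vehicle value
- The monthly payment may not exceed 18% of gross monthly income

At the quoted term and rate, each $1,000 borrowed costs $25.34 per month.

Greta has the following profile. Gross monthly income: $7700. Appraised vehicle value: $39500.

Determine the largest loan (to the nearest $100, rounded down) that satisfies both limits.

Payment cap: 18% × $7,700 = $1,386/month.
At $25.34 per $1,000, that supports 1,386/25.34 × 1,000 ≈ $54,696 → $54,600.
LTV cap: 90% × $39,500 = $35,550 → $35,500.
Binding constraint: loan-to-value.

$35,500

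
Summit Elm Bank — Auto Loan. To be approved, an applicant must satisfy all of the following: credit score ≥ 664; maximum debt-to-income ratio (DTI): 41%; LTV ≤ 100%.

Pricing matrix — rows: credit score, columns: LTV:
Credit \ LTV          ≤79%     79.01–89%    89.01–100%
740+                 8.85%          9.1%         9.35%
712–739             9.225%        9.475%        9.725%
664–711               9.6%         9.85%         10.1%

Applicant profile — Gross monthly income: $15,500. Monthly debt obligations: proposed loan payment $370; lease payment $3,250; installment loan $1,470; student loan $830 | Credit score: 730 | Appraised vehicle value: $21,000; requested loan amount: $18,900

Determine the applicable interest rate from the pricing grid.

Credit score 730 ≥ 664; Total monthly debts = (370 + 3,250 + 1,470 + 830) = 5,920. DTI = 5,920/15,500 = 38.2% ≤ 41%
LTV: 18,900 ÷ 21,000 = 90%, within 100% cap
Row: 730 falls in 712–739. Column: 90% falls in 89.01–100%. Rate = 9.725%.

9.725%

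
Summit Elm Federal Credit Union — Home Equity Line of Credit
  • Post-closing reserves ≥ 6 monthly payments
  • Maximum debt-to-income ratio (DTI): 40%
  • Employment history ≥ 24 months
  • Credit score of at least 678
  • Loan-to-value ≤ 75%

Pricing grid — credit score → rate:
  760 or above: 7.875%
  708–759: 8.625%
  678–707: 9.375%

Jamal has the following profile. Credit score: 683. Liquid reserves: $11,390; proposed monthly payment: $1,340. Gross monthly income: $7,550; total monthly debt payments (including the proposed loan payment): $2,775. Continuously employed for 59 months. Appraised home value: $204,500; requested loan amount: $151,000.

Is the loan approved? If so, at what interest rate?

Credit score 683 ≥ 678 (meets minimum)
Employment 59 ≥ 24 months
Liquid reserves cover 11,390/1,340 = 8.5 months — ≥ 6 required
LTV = 151,000/204,500 = 73.8% ≤ 75%
Debt-to-income = 2,775/7,550 = 36.8% — meets 40% limit
All requirements met. Score 683 falls in the 678–707 tier → 9.375%.

Approved at 9.375%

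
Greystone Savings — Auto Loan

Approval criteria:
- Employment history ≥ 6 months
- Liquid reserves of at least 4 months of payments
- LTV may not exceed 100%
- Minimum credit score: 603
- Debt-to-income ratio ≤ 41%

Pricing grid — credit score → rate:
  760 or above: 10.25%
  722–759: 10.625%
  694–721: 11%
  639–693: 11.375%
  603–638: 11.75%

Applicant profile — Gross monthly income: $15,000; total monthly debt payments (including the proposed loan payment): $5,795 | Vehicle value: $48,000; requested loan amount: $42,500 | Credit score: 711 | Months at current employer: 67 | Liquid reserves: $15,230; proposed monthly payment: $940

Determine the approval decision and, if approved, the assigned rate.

Credit score 711 ≥ 603 (meets minimum)
Employment 67 ≥ 6 months
Debt-to-income = 5,795/15,000 = 38.6% — meets 41% limit
Loan-to-value = 42,500/48,000 = 88.5% — pass (100% max)
Reserves: 15,230 ÷ 940 = 16.2 months (meets 4-month minimum)
All requirements met. Score 711 falls in the 694–721 tier → 11%.

Approved at 11%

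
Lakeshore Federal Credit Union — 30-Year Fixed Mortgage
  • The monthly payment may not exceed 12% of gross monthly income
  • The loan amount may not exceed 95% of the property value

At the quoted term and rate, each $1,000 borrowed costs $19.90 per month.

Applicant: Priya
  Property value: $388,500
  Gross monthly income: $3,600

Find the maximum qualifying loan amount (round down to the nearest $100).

Payment cap: 12% × $3,600 = $432/month.
At $19.90 per $1,000, that supports 432/19.90 × 1,000 ≈ $21,708 → $21,700.
LTV cap: 95% × $388,500 = $369,075 → $369,000.
Binding constraint: payment-to-income.

$21,700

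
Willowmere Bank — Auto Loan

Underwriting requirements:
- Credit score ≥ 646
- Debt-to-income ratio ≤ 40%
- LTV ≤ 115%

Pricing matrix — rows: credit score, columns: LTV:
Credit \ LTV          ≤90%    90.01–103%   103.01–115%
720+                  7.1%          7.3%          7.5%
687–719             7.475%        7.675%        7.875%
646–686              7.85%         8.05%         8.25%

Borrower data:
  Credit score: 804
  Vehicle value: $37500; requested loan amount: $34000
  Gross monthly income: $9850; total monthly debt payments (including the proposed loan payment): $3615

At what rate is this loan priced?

7.3%

Credit score 804 ≥ 646; DTI = 3,615/9,850 = 36.7% ≤ 40%
LTV: 34,000 ÷ 37,500 = 90.7%, within 115% cap
Row: 804 falls in 720+. Column: 90.7% falls in 90.01–103%. Rate = 7.3%.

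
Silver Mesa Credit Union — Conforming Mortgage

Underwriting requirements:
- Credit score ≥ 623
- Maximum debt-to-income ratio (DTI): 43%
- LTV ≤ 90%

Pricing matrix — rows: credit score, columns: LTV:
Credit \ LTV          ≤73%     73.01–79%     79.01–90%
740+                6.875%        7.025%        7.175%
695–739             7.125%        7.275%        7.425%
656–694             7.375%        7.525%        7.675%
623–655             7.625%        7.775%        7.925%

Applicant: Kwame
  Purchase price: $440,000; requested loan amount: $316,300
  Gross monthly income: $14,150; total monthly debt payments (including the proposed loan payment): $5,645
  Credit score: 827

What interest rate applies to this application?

6.875%

Credit score 827 ≥ 623; DTI: 5,645 ÷ 14,150 = 39.9%, within the 43% cap
LTV: 316,300 ÷ 440,000 = 71.9%, within 90% cap
Credit 827 → row 740+; LTV 71.9% → column ≤73%. Grid cell → 6.875%.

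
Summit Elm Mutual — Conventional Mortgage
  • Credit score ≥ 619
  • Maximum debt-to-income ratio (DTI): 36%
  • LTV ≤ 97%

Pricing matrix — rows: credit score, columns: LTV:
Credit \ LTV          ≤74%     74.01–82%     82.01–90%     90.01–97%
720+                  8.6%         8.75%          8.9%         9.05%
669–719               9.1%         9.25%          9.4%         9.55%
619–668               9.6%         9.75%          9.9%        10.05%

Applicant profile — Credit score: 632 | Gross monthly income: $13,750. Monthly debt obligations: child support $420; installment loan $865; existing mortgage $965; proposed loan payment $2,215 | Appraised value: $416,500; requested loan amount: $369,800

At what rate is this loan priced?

9.9%

Credit score 632 ≥ 619; Total monthly debts = (420 + 865 + 965 + 2,215) = 4,465. DTI = 4,465/13,750 = 32.5% ≤ 36%
LTV = 369,800/416,500 = 88.8% ≤ 97%
Credit 632 → row 619–668; LTV 88.8% → column 82.01–90%. Grid cell → 9.9%.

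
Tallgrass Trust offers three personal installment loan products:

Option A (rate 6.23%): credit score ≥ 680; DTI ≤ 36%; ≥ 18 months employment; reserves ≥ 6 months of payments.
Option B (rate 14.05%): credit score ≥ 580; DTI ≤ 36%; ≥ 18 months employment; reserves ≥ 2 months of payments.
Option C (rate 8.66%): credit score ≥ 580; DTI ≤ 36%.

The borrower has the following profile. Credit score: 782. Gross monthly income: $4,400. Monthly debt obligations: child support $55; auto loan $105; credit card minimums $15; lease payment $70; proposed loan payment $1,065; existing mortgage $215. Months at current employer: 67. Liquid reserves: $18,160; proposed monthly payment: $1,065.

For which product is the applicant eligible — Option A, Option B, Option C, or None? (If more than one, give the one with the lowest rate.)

Total debts = (55 + 105 + 15 + 70 + 1,065 + 215) = 1,525; DTI = 1,525/4,400 = 34.7%.
Reserves = 18,160/1,065 = 17.1 months.
Option A: score 782 ≥ 680; DTI 34.7% ≤ 36%; employment 67 ≥ 18 mo; reserves 17.1 ≥ 6 mo → qualifies.
Option B: score 782 ≥ 580; DTI 34.7% ≤ 36%; employment 67 ≥ 18 mo; reserves 17.1 ≥ 2 mo → qualifies.
Option C: score 782 ≥ 580; DTI 34.7% ≤ 36% → qualifies.
Qualifying: Option A, Option B, Option C. Lowest rate is 6.23% → Option A.

Option A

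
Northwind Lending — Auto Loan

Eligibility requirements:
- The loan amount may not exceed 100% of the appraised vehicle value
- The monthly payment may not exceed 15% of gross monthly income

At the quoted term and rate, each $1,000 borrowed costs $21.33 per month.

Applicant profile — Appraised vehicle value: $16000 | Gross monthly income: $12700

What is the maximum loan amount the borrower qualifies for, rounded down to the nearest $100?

$16,000

Payment cap: 15% × $12,700 = $1,905/month.
At $21.33 per $1,000, that supports 1,905/21.33 × 1,000 ≈ $89,310 → $89,300.
LTV cap: 100% × $16,000 = $16,000 → $16,000.
Binding constraint: loan-to-value.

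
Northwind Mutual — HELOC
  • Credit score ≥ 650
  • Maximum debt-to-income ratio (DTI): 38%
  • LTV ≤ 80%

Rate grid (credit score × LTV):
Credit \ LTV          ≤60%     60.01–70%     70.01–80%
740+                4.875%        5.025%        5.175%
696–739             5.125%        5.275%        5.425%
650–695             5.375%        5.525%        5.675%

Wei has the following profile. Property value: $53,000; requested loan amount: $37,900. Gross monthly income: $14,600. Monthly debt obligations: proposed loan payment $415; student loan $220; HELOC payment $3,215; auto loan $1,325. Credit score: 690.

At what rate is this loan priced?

5.675%

Credit score 690 ≥ 650; Total monthly debts = (415 + 220 + 3,215 + 1,325) = 5,175. Debt-to-income = 5,175/14,600 = 35.4% — meets 38% limit
LTV: 37,900 ÷ 53,000 = 71.5%, within 80% cap
Score 690 is in the 650–695 band; LTV 71.5% is in the 70.01–80% band → 5.675%.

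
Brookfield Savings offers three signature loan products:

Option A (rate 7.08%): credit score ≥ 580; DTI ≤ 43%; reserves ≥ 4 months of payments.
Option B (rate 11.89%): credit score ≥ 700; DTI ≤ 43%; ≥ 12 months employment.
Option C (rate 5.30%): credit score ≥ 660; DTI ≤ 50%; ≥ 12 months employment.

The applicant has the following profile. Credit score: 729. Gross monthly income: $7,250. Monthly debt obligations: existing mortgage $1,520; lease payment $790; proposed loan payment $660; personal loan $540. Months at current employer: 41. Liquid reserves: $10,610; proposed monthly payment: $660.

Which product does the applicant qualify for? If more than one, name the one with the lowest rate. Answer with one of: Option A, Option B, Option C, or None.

Total debts = (1,520 + 790 + 660 + 540) = 3,510; DTI = 3,510/7,250 = 48.4%.
Reserves = 10,610/660 = 16.1 months.
Option A: score 729 ≥ 580; DTI 48.4% > 43%; reserves 16.1 ≥ 4 mo → does not qualify.
Option B: score 729 ≥ 700; DTI 48.4% > 43%; employment 41 ≥ 12 mo → does not qualify.
Option C: score 729 ≥ 660; DTI 48.4% ≤ 50%; employment 41 ≥ 12 mo → qualifies.

Option C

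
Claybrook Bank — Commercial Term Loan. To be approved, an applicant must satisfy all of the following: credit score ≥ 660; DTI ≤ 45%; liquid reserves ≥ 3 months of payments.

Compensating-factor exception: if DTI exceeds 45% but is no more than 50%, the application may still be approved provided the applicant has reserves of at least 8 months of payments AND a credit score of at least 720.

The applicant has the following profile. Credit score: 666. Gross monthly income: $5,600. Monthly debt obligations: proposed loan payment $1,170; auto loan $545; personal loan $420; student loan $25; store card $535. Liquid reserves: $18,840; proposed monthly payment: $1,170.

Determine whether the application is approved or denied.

Denied

Credit score 666 ≥ 660 (meets base)
Total debts = (1,170 + 545 + 420 + 25 + 535) = 2,695. DTI = 2,695/5,600 = 48.1% > 45% — standard DTI limit exceeded.
Reserves = 18,840/1,170 = 16.1 months ≥ 3
DTI 48.1% is within the 45%–50% exception band; checking compensating factors.
Reserves 16.1 ≥ 8 months; credit score 666 < 720.
Compensating-factor requirement not fully met.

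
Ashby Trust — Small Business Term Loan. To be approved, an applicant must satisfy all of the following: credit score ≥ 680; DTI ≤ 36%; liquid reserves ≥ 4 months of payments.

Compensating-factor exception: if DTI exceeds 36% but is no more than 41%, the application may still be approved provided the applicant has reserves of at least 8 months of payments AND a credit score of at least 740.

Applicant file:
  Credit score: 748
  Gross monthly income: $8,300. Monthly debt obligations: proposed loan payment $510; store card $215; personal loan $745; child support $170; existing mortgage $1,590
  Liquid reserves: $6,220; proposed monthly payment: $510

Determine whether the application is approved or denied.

Approved

Credit score 748 ≥ 680 (meets base)
Total debts = (510 + 215 + 745 + 170 + 1,590) = 3,230. DTI: 3,230 ÷ 8,300 = 38.9%, over the 36% base limit.
Liquid reserves cover 6,220/510 = 12.2 months — ≥ 4 required
DTI 38.9% is within the 36%–41% exception band; checking compensating factors.
Override check — reserves: 12.2 mo (ok); score: 748 (ok).
Both override conditions satisfied; DTI exception granted.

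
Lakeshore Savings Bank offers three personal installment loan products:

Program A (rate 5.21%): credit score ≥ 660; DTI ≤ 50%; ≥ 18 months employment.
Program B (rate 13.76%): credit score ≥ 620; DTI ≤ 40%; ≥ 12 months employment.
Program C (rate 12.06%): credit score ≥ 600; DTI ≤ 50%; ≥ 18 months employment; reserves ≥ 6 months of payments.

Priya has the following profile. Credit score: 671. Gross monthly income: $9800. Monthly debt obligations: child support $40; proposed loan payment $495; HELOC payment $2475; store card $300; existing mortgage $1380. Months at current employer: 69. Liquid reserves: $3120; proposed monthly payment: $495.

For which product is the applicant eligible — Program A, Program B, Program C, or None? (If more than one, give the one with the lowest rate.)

Total debts = (40 + 495 + 2,475 + 300 + 1,380) = 4,690; DTI = 4,690/9,800 = 47.9%.
Reserves = 3,120/495 = 6.3 months.
Program A: score 671 ≥ 660; DTI 47.9% ≤ 50%; employment 69 ≥ 18 mo → qualifies.
Program B: score 671 ≥ 620; DTI 47.9% > 40%; employment 69 ≥ 12 mo → does not qualify.
Program C: score 671 ≥ 600; DTI 47.9% ≤ 50%; employment 69 ≥ 18 mo; reserves 6.3 ≥ 6 mo → qualifies.
Qualifying: Program A, Program C. Lowest rate is 5.21% → Program A.

Program A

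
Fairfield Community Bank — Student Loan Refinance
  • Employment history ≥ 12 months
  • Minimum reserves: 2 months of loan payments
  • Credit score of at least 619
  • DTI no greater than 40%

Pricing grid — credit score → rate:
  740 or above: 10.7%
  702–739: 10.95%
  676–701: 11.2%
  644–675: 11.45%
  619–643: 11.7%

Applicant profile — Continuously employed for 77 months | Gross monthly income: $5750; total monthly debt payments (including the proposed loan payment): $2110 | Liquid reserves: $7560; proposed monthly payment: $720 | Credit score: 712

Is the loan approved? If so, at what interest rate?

Approved at 10.95%

Credit score 712 ≥ 619 (meets minimum)
Employment 77 ≥ 12 months
Reserves = 7,560/720 = 10.5 months ≥ 2
DTI: 2,110 ÷ 5,750 = 36.7%, within the 40% cap
All requirements met. Score 712 falls in the 702–739 tier → 10.95%.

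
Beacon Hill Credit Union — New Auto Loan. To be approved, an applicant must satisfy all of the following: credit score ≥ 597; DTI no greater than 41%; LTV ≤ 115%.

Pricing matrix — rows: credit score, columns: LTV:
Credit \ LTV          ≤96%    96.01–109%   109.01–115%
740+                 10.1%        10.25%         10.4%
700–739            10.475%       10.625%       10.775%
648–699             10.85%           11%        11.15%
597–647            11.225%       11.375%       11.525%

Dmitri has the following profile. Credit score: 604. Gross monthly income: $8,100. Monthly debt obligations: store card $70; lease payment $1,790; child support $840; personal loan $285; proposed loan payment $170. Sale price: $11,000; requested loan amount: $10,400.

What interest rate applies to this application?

Credit score 604 ≥ 597; Total monthly debts = (70 + 1,790 + 840 + 285 + 170) = 3,155. DTI = 3,155/8,100 = 39% ≤ 41%
LTV = 10,400/11,000 = 94.5% ≤ 115%
Credit 604 → row 597–647; LTV 94.5% → column ≤96%. Grid cell → 11.225%.

11.225%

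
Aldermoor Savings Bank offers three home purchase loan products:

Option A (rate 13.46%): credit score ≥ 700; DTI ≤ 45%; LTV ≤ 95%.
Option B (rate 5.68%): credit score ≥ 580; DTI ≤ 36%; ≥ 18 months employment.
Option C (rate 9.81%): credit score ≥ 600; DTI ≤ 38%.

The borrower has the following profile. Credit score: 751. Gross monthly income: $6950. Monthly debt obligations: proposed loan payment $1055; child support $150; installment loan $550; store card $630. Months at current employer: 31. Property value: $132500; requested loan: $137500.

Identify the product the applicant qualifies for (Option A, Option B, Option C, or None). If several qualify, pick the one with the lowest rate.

Total debts = (1,055 + 150 + 550 + 630) = 2,385; DTI = 2,385/6,950 = 34.3%.
LTV = 137,500/132,500 = 103.8%.
Option A: score 751 ≥ 700; DTI 34.3% ≤ 45%; LTV 103.8% > 95% → does not qualify.
Option B: score 751 ≥ 580; DTI 34.3% ≤ 36%; employment 31 ≥ 18 mo → qualifies.
Option C: score 751 ≥ 600; DTI 34.3% ≤ 38% → qualifies.
Qualifying: Option B, Option C. Lowest rate is 5.68% → Option B.

Option B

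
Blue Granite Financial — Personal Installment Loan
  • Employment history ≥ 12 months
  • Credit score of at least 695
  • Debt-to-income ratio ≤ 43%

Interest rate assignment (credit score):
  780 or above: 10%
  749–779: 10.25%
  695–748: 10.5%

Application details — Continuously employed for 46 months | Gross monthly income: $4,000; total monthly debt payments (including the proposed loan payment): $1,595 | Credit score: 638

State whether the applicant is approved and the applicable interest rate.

Credit score 638 < 695 (below minimum)
DTI = 1,595/4,000 = 39.9% ≤ 43%
Employment 46 ≥ 12 months
Not all requirements met → denied.

Denied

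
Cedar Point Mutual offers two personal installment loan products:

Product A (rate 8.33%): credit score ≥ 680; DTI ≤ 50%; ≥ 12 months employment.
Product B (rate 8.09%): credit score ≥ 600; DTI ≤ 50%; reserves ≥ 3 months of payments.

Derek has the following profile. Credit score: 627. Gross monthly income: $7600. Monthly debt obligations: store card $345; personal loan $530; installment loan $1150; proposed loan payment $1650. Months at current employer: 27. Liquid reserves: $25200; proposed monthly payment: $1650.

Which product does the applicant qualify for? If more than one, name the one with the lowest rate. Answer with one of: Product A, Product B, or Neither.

Total debts = (345 + 530 + 1,150 + 1,650) = 3,675; DTI = 3,675/7,600 = 48.4%.
Reserves = 25,200/1,650 = 15.3 months.
Product A: score 627 < 680; DTI 48.4% ≤ 50%; employment 27 ≥ 12 mo → does not qualify.
Product B: score 627 ≥ 600; DTI 48.4% ≤ 50%; reserves 15.3 ≥ 3 mo → qualifies.

Product B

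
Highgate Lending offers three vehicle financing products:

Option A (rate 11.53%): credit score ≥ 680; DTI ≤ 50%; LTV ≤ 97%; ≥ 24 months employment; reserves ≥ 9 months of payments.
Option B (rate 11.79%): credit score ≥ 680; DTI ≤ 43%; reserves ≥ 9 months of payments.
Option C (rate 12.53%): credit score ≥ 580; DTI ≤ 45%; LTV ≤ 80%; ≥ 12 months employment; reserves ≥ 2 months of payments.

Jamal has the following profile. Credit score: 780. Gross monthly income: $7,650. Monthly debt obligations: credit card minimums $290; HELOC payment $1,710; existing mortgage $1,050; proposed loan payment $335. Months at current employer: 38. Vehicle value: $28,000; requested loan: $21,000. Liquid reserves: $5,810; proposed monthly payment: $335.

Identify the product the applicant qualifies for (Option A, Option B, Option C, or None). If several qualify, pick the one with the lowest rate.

Option A

Total debts = (290 + 1,710 + 1,050 + 335) = 3,385; DTI = 3,385/7,650 = 44.2%.
LTV = 21,000/28,000 = 75%.
Reserves = 5,810/335 = 17.3 months.
Option A: score 780 ≥ 680; DTI 44.2% ≤ 50%; LTV 75% ≤ 97%; employment 38 ≥ 24 mo; reserves 17.3 ≥ 9 mo → qualifies.
Option B: score 780 ≥ 680; DTI 44.2% > 43%; reserves 17.3 ≥ 9 mo → does not qualify.
Option C: score 780 ≥ 580; DTI 44.2% ≤ 45%; LTV 75% ≤ 80%; employment 38 ≥ 12 mo; reserves 17.3 ≥ 2 mo → qualifies.
Qualifying: Option A, Option C. Lowest rate is 11.53% → Option A.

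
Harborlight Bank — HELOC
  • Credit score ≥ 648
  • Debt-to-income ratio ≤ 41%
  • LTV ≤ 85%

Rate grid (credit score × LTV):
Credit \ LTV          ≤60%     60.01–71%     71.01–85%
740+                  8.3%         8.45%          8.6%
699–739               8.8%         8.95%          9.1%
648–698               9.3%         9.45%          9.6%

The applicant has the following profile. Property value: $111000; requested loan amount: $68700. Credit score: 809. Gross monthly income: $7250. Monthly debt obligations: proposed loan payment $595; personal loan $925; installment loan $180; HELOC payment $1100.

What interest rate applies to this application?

8.45%

Credit score 809 ≥ 648; Total monthly debts = (595 + 925 + 180 + 1,100) = 2,800. DTI = 2,800/7,250 = 38.6% ≤ 41%
Loan-to-value = 68,700/111,000 = 61.9% — pass (85% max)
Credit 809 → row 740+; LTV 61.9% → column 60.01–71%. Grid cell → 8.45%.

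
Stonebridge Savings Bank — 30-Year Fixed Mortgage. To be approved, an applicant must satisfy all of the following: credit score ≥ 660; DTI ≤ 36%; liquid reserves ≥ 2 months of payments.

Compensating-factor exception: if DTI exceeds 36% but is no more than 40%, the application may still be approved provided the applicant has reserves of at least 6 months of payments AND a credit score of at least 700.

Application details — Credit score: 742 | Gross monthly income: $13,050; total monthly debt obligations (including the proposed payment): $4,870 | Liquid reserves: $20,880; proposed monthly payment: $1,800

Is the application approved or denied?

Credit score 742 ≥ 660 (meets base)
DTI: 4,870 ÷ 13,050 = 37.3%, over the 36% base limit.
Liquid reserves cover 20,880/1,800 = 11.6 months — ≥ 2 required
37.3% falls in the override range (36%–40%), so the compensating-factor test applies.
Reserves 11.6 ≥ 6 months; credit score 742 ≥ 700.
Both compensating conditions met → exception applies.

Approved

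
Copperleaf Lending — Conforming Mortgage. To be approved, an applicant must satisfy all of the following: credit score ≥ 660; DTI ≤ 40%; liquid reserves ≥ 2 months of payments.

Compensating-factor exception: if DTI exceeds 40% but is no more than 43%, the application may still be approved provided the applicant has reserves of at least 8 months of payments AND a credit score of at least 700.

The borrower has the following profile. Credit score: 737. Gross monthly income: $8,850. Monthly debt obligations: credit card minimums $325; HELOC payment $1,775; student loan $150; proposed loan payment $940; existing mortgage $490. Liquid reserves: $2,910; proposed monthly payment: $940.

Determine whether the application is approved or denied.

Denied

Credit score 737 ≥ 660 (meets base)
Total debts = (325 + 1,775 + 150 + 940 + 490) = 3,680. DTI: 3,680 ÷ 8,850 = 41.6%, over the 40% base limit.
Reserves: 2,910 ÷ 940 = 3.1 months (meets 2-month minimum)
41.6% falls in the override range (40%–43%), so the compensating-factor test applies.
Reserves 3.1 < 8 months; credit score 737 ≥ 700.
Override conditions not both satisfied; exception does not apply.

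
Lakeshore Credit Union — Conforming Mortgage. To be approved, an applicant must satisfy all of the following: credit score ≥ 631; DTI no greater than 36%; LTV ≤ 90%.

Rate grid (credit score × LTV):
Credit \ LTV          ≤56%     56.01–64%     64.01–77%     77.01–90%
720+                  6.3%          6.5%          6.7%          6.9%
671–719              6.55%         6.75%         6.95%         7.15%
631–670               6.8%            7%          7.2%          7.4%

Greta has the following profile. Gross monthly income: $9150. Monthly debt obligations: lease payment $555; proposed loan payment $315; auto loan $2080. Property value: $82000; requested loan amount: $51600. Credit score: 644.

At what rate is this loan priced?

7%

Credit score 644 ≥ 631; Total monthly debts = (555 + 315 + 2,080) = 2,950. DTI: 2,950 ÷ 9,150 = 32.2%, within the 36% cap
LTV: 51,600 ÷ 82,000 = 62.9%, within 90% cap
Credit 644 → row 631–670; LTV 62.9% → column 56.01–64%. Grid cell → 7%.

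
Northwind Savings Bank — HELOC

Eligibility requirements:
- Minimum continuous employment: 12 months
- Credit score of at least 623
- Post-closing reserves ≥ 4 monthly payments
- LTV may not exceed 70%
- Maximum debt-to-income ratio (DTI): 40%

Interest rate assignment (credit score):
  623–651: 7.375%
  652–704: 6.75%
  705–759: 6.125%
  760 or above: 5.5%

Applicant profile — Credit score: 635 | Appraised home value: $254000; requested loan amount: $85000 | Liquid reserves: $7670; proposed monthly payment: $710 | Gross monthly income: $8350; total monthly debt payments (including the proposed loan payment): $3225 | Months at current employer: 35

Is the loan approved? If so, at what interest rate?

Approved at 7.375%

Credit score 635 ≥ 623 (meets minimum)
Employment 35 ≥ 12 months
DTI = 3,225/8,350 = 38.6% ≤ 40%
LTV = 85,000/254,000 = 33.5% ≤ 70%
Reserves = 7,670/710 = 10.8 months ≥ 4
All requirements met. Score 635 falls in the 623–651 tier → 7.375%.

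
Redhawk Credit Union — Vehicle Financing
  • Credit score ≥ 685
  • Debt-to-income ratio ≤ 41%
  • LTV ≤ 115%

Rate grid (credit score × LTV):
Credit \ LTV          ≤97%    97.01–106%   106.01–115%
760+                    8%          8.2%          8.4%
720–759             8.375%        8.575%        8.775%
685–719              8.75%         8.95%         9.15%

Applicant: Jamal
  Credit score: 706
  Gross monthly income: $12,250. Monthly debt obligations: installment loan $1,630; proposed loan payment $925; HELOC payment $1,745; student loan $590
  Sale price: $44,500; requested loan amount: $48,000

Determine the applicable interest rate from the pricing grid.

9.15%

Credit score 706 ≥ 685; Total monthly debts = (1,630 + 925 + 1,745 + 590) = 4,890. DTI = 4,890/12,250 = 39.9% ≤ 41%
Loan-to-value = 48,000/44,500 = 107.9% — pass (115% max)
Row: 706 falls in 685–719. Column: 107.9% falls in 106.01–115%. Rate = 9.15%.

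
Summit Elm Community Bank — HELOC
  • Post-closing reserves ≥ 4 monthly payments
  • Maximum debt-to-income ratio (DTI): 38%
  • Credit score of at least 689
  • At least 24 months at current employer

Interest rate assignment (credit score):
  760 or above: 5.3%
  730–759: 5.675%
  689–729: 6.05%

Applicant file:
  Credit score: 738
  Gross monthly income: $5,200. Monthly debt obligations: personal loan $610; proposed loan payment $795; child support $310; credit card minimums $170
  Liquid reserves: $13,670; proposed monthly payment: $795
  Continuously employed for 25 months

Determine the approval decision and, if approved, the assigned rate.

Approved at 5.675%

Credit score 738 ≥ 689 (meets minimum)
Total monthly debts = (610 + 795 + 310 + 170) = 1,885. Debt-to-income = 1,885/5,200 = 36.2% — meets 38% limit
Liquid reserves cover 13,670/795 = 17.2 months — ≥ 4 required
Employment 25 ≥ 24 months
All requirements met. Score 738 falls in the 730–759 tier → 5.675%.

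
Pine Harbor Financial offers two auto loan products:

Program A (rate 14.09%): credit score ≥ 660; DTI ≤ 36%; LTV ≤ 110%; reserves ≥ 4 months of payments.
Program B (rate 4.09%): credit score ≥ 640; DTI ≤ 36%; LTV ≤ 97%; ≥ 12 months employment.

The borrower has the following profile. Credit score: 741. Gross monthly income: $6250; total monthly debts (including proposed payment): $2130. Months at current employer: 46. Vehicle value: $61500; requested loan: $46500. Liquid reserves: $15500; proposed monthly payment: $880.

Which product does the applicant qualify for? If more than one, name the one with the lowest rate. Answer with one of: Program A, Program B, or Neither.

DTI = 2,130/6,250 = 34.1%.
LTV = 46,500/61,500 = 75.6%.
Reserves = 15,500/880 = 17.6 months.
Program A: score 741 ≥ 660; DTI 34.1% ≤ 36%; LTV 75.6% ≤ 110%; reserves 17.6 ≥ 4 mo → qualifies.
Program B: score 741 ≥ 640; DTI 34.1% ≤ 36%; LTV 75.6% ≤ 97%; employment 46 ≥ 12 mo → qualifies.
Qualifying: Program A, Program B. Lowest rate is 4.09% → Program B.

Program B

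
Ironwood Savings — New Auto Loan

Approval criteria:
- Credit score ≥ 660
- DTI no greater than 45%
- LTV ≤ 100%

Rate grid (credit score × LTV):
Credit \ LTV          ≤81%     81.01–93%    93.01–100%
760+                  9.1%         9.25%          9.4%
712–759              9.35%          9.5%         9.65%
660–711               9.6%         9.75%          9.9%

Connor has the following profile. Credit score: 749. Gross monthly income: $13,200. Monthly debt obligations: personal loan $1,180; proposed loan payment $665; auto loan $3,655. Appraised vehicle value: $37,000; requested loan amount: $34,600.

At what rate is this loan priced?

9.65%

Credit score 749 ≥ 660; Total monthly debts = (1,180 + 665 + 3,655) = 5,500. Debt-to-income = 5,500/13,200 = 41.7% — meets 45% limit
LTV: 34,600 ÷ 37,000 = 93.5%, within 100% cap
Credit 749 → row 712–759; LTV 93.5% → column 93.01–100%. Grid cell → 9.65%.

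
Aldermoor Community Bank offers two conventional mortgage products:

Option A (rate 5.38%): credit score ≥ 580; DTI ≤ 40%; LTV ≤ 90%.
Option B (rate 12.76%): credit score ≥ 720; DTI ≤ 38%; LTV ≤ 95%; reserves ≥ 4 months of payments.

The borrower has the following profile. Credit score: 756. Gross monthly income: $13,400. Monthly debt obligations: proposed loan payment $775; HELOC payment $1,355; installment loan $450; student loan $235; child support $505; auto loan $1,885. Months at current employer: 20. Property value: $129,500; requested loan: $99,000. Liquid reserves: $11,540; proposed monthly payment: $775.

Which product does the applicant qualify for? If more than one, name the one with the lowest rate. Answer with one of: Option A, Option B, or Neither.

Total debts = (775 + 1,355 + 450 + 235 + 505 + 1,885) = 5,205; DTI = 5,205/13,400 = 38.8%.
LTV = 99,000/129,500 = 76.4%.
Reserves = 11,540/775 = 14.9 months.
Option A: score 756 ≥ 580; DTI 38.8% ≤ 40%; LTV 76.4% ≤ 90% → qualifies.
Option B: score 756 ≥ 720; DTI 38.8% > 38%; LTV 76.4% ≤ 95%; reserves 14.9 ≥ 4 mo → does not qualify.

Option A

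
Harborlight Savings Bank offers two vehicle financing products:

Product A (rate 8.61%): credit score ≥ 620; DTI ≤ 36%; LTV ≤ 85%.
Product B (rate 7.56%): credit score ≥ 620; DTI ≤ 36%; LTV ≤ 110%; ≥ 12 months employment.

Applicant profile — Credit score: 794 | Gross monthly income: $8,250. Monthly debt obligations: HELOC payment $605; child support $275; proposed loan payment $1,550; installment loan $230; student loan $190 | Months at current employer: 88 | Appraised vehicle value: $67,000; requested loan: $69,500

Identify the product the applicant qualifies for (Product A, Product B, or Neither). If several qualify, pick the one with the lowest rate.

Total debts = (605 + 275 + 1,550 + 230 + 190) = 2,850; DTI = 2,850/8,250 = 34.5%.
LTV = 69,500/67,000 = 103.7%.
Product A: score 794 ≥ 620; DTI 34.5% ≤ 36%; LTV 103.7% > 85% → does not qualify.
Product B: score 794 ≥ 620; DTI 34.5% ≤ 36%; LTV 103.7% ≤ 110%; employment 88 ≥ 12 mo → qualifies.

Product B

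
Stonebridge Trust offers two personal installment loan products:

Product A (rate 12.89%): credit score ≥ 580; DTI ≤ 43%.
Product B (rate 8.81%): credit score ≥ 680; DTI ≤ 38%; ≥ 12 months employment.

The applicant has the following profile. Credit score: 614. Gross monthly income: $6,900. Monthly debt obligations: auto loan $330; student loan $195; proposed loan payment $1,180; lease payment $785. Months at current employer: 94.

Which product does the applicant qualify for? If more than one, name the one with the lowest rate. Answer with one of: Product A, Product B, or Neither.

Total debts = (330 + 195 + 1,180 + 785) = 2,490; DTI = 2,490/6,900 = 36.1%.
Product A: score 614 ≥ 580; DTI 36.1% ≤ 43% → qualifies.
Product B: score 614 < 680; DTI 36.1% ≤ 38%; employment 94 ≥ 12 mo → does not qualify.

Product A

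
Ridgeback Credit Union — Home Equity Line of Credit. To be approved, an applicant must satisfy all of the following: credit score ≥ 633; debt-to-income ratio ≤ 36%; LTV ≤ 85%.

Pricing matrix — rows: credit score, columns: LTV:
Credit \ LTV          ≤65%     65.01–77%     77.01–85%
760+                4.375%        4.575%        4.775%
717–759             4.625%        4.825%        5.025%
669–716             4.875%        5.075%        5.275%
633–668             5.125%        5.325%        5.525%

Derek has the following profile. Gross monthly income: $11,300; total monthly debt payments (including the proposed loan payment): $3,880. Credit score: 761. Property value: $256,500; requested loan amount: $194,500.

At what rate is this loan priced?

Credit score 761 ≥ 633; Debt-to-income = 3,880/11,300 = 34.3% — meets 36% limit
LTV = 194,500/256,500 = 75.8% ≤ 85%
Score 761 is in the 760+ band; LTV 75.8% is in the 65.01–77% band → 4.575%.

4.575%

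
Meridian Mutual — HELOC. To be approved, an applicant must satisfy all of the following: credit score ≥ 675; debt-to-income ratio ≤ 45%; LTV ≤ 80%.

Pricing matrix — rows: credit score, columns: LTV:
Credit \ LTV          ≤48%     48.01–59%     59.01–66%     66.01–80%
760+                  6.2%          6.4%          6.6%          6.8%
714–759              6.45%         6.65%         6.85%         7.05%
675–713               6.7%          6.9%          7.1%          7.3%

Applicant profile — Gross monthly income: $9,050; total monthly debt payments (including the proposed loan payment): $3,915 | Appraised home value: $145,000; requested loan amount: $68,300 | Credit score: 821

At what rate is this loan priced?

Credit score 821 ≥ 675; Debt-to-income = 3,915/9,050 = 43.3% — meets 45% limit
LTV = 68,300/145,000 = 47.1% ≤ 80%
Row: 821 falls in 760+. Column: 47.1% falls in ≤48%. Rate = 6.2%.

6.2%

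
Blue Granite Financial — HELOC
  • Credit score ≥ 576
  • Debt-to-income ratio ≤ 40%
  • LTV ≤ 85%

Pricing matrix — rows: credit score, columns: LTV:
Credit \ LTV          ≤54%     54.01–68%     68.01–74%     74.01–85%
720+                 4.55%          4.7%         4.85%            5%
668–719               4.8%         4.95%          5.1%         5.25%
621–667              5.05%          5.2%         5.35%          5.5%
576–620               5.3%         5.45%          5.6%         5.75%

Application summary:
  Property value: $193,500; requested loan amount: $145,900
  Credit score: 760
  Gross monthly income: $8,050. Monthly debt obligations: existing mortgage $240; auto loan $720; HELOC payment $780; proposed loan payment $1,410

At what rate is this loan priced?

Credit score 760 ≥ 576; Total monthly debts = (240 + 720 + 780 + 1,410) = 3,150. Debt-to-income = 3,150/8,050 = 39.1% — meets 40% limit
LTV: 145,900 ÷ 193,500 = 75.4%, within 85% cap
Row: 760 falls in 720+. Column: 75.4% falls in 74.01–85%. Rate = 5%.

5%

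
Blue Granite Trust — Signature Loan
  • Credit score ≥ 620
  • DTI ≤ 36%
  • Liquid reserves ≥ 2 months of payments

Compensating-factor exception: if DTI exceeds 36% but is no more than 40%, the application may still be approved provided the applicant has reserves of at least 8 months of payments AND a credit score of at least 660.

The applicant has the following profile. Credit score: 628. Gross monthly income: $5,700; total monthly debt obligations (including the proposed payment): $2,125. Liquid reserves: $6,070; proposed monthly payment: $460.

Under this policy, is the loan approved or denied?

Credit score 628 ≥ 620 (meets base)
DTI: 2,125 ÷ 5,700 = 37.3%, over the 36% base limit.
Reserves: 6,070 ÷ 460 = 13.2 months (meets 2-month minimum)
37.3% falls in the override range (36%–40%), so the compensating-factor test applies.
Override check — reserves: 13.2 mo (ok); score: 628 (below 660).
Override conditions not both satisfied; exception does not apply.

Denied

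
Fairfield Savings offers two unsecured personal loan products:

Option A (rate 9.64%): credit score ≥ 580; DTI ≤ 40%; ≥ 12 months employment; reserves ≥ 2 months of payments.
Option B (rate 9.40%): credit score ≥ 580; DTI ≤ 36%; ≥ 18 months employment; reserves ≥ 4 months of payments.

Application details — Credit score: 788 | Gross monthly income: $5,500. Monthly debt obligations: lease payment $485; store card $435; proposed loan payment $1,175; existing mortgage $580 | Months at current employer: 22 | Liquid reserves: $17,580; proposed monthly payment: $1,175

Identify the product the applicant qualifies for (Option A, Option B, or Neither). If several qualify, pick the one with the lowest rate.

Total debts = (485 + 435 + 1,175 + 580) = 2,675; DTI = 2,675/5,500 = 48.6%.
Reserves = 17,580/1,175 = 15.0 months.
Option A: score 788 ≥ 580; DTI 48.6% > 40%; employment 22 ≥ 12 mo; reserves 15.0 ≥ 2 mo → does not qualify.
Option B: score 788 ≥ 580; DTI 48.6% > 36%; employment 22 ≥ 18 mo; reserves 15.0 ≥ 4 mo → does not qualify.

Neither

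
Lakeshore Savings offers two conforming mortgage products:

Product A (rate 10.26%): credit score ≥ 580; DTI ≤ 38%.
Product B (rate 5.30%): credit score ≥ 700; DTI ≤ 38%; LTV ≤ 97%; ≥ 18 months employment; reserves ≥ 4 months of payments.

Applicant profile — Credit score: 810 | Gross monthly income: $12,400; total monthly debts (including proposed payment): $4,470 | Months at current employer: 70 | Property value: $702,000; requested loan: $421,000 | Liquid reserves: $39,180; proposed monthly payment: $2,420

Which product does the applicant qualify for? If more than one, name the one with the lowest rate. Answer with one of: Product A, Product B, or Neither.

DTI = 4,470/12,400 = 36%.
LTV = 421,000/702,000 = 60%.
Reserves = 39,180/2,420 = 16.2 months.
Product A: score 810 ≥ 580; DTI 36% ≤ 38% → qualifies.
Product B: score 810 ≥ 700; DTI 36% ≤ 38%; LTV 60% ≤ 97%; employment 70 ≥ 18 mo; reserves 16.2 ≥ 4 mo → qualifies.
Qualifying: Product A, Product B. Lowest rate is 5.30% → Product B.

Product B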